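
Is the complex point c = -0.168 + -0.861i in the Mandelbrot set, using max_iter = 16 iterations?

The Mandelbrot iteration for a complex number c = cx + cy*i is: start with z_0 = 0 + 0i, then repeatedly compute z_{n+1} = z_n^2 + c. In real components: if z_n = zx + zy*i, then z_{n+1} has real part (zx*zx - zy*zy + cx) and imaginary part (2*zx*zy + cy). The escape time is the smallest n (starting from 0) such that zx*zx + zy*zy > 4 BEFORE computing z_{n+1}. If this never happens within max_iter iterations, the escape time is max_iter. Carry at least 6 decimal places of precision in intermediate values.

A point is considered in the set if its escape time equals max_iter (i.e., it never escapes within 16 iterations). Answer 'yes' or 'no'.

z_0 = 0 + 0i, c = -0.1680 + -0.8610i
Iter 1: z = -0.1680 + -0.8610i, |z|^2 = 0.7695
Iter 2: z = -0.8811 + -0.5717i, |z|^2 = 1.1032
Iter 3: z = 0.2815 + 0.1465i, |z|^2 = 0.1007
Iter 4: z = -0.1102 + -0.7786i, |z|^2 = 0.6183
Iter 5: z = -0.7620 + -0.6894i, |z|^2 = 1.0559
Iter 6: z = -0.0626 + 0.1896i, |z|^2 = 0.0399
Iter 7: z = -0.2000 + -0.8847i, |z|^2 = 0.8228
Iter 8: z = -0.9108 + -0.5070i, |z|^2 = 1.0866
Iter 9: z = 0.4044 + 0.0626i, |z|^2 = 0.1675
Iter 10: z = -0.0084 + -0.8104i, |z|^2 = 0.6568
Iter 11: z = -0.8246 + -0.8474i, |z|^2 = 1.3981
Iter 12: z = -0.2061 + 0.5366i, |z|^2 = 0.3304
Iter 13: z = -0.4135 + -1.0822i, |z|^2 = 1.3421
Iter 14: z = -1.1681 + 0.0340i, |z|^2 = 1.3657
Iter 15: z = 1.1954 + -0.9403i, |z|^2 = 2.3132
Did not escape in 16 iterations → in set

Answer: yes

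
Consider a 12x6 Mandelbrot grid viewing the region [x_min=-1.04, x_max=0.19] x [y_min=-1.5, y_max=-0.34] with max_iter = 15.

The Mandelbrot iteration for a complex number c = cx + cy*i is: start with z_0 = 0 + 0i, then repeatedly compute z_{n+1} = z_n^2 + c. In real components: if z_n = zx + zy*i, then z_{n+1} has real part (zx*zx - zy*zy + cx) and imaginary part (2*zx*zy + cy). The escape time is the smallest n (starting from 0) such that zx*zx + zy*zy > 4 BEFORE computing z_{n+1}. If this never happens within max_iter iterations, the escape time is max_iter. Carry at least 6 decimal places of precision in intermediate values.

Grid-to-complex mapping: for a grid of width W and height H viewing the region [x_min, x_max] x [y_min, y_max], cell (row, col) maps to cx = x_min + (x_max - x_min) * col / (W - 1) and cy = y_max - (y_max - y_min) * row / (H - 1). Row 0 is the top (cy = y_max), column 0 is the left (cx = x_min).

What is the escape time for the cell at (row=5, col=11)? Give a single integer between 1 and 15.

z_0 = 0 + 0i, c = 0.1900 + -1.5000i
Iter 1: z = 0.1900 + -1.5000i, |z|^2 = 2.2861
Iter 2: z = -2.0239 + -2.0700i, |z|^2 = 8.3811
Escaped at iteration 2

Answer: 2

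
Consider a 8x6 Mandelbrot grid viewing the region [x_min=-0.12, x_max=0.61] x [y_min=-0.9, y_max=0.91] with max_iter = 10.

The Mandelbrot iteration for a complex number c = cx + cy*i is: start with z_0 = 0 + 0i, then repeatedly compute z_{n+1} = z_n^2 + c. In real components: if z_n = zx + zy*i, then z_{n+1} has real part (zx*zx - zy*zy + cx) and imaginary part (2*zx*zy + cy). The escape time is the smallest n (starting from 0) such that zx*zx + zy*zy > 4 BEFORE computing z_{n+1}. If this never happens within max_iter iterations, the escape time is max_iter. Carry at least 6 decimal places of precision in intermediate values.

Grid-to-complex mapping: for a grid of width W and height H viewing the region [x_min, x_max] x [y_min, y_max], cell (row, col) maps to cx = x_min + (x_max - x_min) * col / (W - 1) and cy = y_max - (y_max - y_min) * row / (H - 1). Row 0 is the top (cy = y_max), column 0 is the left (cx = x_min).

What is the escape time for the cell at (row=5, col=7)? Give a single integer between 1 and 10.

z_0 = 0 + 0i, c = 0.6100 + -0.9000i
Iter 1: z = 0.6100 + -0.9000i, |z|^2 = 1.1821
Iter 2: z = 0.1721 + -1.9980i, |z|^2 = 4.0216
Escaped at iteration 2

Answer: 2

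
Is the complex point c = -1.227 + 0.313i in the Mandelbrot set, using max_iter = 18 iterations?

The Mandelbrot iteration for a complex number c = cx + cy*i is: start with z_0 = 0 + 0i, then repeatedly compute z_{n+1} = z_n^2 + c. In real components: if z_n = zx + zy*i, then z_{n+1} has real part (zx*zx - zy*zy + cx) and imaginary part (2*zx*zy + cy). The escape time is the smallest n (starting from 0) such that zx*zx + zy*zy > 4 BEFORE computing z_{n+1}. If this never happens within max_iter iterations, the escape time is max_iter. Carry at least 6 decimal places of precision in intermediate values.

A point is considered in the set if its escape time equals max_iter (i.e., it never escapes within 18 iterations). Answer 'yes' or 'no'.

z_0 = 0 + 0i, c = -1.2270 + 0.3130i
Iter 1: z = -1.2270 + 0.3130i, |z|^2 = 1.6035
Iter 2: z = 0.1806 + -0.4551i, |z|^2 = 0.2397
Iter 3: z = -1.4015 + 0.1487i, |z|^2 = 1.9863
Iter 4: z = 0.7151 + -0.1037i, |z|^2 = 0.5222
Iter 5: z = -0.7263 + 0.1647i, |z|^2 = 0.5547
Iter 6: z = -0.7266 + 0.0737i, |z|^2 = 0.5334
Iter 7: z = -0.7045 + 0.2058i, |z|^2 = 0.5387
Iter 8: z = -0.7731 + 0.0230i, |z|^2 = 0.5981
Iter 9: z = -0.6299 + 0.2775i, |z|^2 = 0.4738
Iter 10: z = -0.9072 + -0.0366i, |z|^2 = 0.8244
Iter 11: z = -0.4053 + 0.3793i, |z|^2 = 0.3082
Iter 12: z = -1.2066 + 0.0055i, |z|^2 = 1.4559
Iter 13: z = 0.2289 + 0.2997i, |z|^2 = 0.1422
Iter 14: z = -1.2644 + 0.4502i, |z|^2 = 1.8015
Iter 15: z = 0.1692 + -0.8255i, |z|^2 = 0.7100
Iter 16: z = -1.8798 + 0.0337i, |z|^2 = 3.5348
Iter 17: z = 2.3056 + 0.1862i, |z|^2 = 5.3503
Escaped at iteration 17

Answer: no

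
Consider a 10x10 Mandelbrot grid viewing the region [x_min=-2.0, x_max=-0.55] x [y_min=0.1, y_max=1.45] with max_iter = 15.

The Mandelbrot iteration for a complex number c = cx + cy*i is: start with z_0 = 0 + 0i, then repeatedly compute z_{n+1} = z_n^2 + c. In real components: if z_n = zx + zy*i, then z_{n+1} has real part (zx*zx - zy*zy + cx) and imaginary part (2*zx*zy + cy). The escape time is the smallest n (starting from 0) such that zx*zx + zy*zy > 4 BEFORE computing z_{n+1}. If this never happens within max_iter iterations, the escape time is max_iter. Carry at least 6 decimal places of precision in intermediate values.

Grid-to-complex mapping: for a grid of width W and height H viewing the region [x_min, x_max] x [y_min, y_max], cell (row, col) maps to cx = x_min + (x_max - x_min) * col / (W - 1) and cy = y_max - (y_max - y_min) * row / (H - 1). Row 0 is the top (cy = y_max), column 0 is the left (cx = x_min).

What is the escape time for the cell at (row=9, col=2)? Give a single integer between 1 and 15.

z_0 = 0 + 0i, c = -1.6778 + 0.1000i
Iter 1: z = -1.6778 + 0.1000i, |z|^2 = 2.8249
Iter 2: z = 1.1272 + -0.2356i, |z|^2 = 1.3260
Iter 3: z = -0.4628 + -0.4310i, |z|^2 = 0.3999
Iter 4: z = -1.6494 + 0.4989i, |z|^2 = 2.9694
Iter 5: z = 0.7938 + -1.5459i, |z|^2 = 3.0198
Iter 6: z = -3.4373 + -2.3542i, |z|^2 = 17.3575
Escaped at iteration 6

Answer: 6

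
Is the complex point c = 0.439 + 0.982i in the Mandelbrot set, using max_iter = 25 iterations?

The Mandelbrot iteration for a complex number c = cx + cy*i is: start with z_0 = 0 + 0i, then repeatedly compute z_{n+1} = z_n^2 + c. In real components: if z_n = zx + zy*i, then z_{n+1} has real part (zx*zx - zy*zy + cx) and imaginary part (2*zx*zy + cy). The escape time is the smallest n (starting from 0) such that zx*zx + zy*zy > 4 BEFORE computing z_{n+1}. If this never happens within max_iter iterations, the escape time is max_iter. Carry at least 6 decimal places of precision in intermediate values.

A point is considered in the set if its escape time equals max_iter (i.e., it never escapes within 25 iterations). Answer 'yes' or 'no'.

z_0 = 0 + 0i, c = 0.4390 + 0.9820i
Iter 1: z = 0.4390 + 0.9820i, |z|^2 = 1.1570
Iter 2: z = -0.3326 + 1.8442i, |z|^2 = 3.5117
Iter 3: z = -2.8514 + -0.2448i, |z|^2 = 8.1906
Escaped at iteration 3

Answer: no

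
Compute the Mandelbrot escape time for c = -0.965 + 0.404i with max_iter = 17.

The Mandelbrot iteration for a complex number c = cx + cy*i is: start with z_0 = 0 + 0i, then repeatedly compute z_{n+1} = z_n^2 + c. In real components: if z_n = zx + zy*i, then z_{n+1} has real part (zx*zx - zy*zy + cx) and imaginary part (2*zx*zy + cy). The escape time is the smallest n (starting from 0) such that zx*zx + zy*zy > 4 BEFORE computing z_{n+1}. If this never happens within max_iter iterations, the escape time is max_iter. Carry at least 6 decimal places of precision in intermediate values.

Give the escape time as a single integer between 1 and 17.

Answer: 7

Derivation:
z_0 = 0 + 0i, c = -0.9650 + 0.4040i
Iter 1: z = -0.9650 + 0.4040i, |z|^2 = 1.0944
Iter 2: z = -0.1970 + -0.3757i, |z|^2 = 0.1800
Iter 3: z = -1.0674 + 0.5520i, |z|^2 = 1.4440
Iter 4: z = -0.1305 + -0.7744i, |z|^2 = 0.6168
Iter 5: z = -1.5477 + 0.6061i, |z|^2 = 2.7627
Iter 6: z = 1.0631 + -1.4721i, |z|^2 = 3.2971
Iter 7: z = -2.0020 + -2.7258i, |z|^2 = 11.4380
Escaped at iteration 7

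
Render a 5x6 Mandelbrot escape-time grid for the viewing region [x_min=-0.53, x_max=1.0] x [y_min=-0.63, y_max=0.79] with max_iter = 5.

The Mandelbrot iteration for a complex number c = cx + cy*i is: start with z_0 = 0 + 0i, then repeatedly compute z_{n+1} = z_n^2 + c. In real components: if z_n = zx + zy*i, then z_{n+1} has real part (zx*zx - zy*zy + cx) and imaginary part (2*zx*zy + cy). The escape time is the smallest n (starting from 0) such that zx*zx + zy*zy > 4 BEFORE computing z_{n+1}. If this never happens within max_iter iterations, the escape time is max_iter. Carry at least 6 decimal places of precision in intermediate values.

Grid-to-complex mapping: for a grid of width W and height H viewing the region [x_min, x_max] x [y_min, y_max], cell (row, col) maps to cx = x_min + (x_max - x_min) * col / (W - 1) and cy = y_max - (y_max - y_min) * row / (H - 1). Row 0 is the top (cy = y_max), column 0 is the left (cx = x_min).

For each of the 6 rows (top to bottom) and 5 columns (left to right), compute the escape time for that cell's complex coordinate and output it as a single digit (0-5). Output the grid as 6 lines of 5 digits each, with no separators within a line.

Answer: 55532
55532
55542
55542
55542
55532

Derivation:
(row=0, col=0): c = -0.5300 + 0.7900i → escape time 5
(row=0, col=1): c = -0.1475 + 0.7900i → escape time 5
(row=0, col=2): c = 0.2350 + 0.7900i → escape time 5
(row=0, col=3): c = 0.6175 + 0.7900i → escape time 3
(row=0, col=4): c = 1.0000 + 0.7900i → escape time 2
(row=1, col=0): c = -0.5300 + 0.5060i → escape time 5
(row=1, col=1): c = -0.1475 + 0.5060i → escape time 5
(row=1, col=2): c = 0.2350 + 0.5060i → escape time 5
(row=1, col=3): c = 0.6175 + 0.5060i → escape time 3
(row=1, col=4): c = 1.0000 + 0.5060i → escape time 2
(row=2, col=0): c = -0.5300 + 0.2220i → escape time 5
(row=2, col=1): c = -0.1475 + 0.2220i → escape time 5
(row=2, col=2): c = 0.2350 + 0.2220i → escape time 5
(row=2, col=3): c = 0.6175 + 0.2220i → escape time 4
(row=2, col=4): c = 1.0000 + 0.2220i → escape time 2
(row=3, col=0): c = -0.5300 + -0.0620i → escape time 5
(row=3, col=1): c = -0.1475 + -0.0620i → escape time 5
(row=3, col=2): c = 0.2350 + -0.0620i → escape time 5
(row=3, col=3): c = 0.6175 + -0.0620i → escape time 4
(row=3, col=4): c = 1.0000 + -0.0620i → escape time 2
(row=4, col=0): c = -0.5300 + -0.3460i → escape time 5
(row=4, col=1): c = -0.1475 + -0.3460i → escape time 5
(row=4, col=2): c = 0.2350 + -0.3460i → escape time 5
(row=4, col=3): c = 0.6175 + -0.3460i → escape time 4
(row=4, col=4): c = 1.0000 + -0.3460i → escape time 2
(row=5, col=0): c = -0.5300 + -0.6300i → escape time 5
(row=5, col=1): c = -0.1475 + -0.6300i → escape time 5
(row=5, col=2): c = 0.2350 + -0.6300i → escape time 5
(row=5, col=3): c = 0.6175 + -0.6300i → escape time 3
(row=5, col=4): c = 1.0000 + -0.6300i → escape time 2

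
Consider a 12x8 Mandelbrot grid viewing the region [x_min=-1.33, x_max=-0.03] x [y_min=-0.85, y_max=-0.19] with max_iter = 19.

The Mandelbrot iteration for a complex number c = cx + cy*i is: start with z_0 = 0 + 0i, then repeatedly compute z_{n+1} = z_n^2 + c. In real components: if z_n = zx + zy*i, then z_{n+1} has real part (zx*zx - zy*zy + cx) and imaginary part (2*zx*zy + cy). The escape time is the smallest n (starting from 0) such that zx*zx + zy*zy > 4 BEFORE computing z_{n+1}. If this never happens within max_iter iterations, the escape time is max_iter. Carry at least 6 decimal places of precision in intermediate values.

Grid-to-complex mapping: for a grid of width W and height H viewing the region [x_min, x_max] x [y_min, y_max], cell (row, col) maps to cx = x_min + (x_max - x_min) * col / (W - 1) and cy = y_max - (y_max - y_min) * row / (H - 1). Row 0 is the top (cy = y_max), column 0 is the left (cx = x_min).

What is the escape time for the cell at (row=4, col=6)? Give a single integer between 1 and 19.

Answer: 9

Derivation:
z_0 = 0 + 0i, c = -0.6209 + -0.5671i
Iter 1: z = -0.6209 + -0.5671i, |z|^2 = 0.7072
Iter 2: z = -0.5570 + 0.1371i, |z|^2 = 0.3291
Iter 3: z = -0.3294 + -0.7199i, |z|^2 = 0.6268
Iter 4: z = -1.0307 + -0.0928i, |z|^2 = 1.0709
Iter 5: z = 0.4328 + -0.3758i, |z|^2 = 0.3286
Iter 6: z = -0.5749 + -0.8925i, |z|^2 = 1.1269
Iter 7: z = -1.0869 + 0.4589i, |z|^2 = 1.3920
Iter 8: z = 0.3499 + -1.5648i, |z|^2 = 2.5710
Iter 9: z = -2.9471 + -1.6622i, |z|^2 = 11.4483
Escaped at iteration 9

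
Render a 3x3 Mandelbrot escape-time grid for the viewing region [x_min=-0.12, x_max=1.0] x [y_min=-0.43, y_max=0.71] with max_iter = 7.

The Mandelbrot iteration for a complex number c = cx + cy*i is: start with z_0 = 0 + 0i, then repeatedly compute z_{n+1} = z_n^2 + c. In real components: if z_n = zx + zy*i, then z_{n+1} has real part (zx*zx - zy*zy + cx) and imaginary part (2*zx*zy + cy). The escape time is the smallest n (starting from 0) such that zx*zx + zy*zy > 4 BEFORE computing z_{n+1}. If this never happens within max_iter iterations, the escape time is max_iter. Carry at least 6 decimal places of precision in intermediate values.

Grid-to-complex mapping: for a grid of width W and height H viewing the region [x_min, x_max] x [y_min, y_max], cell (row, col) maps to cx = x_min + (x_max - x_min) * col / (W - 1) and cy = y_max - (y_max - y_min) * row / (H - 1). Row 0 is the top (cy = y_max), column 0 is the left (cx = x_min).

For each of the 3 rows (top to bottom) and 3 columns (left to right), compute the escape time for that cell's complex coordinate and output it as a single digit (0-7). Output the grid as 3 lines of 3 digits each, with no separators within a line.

(row=0, col=0): c = -0.1200 + 0.7100i → escape time 7
(row=0, col=1): c = 0.4400 + 0.7100i → escape time 4
(row=0, col=2): c = 1.0000 + 0.7100i → escape time 2
(row=1, col=0): c = -0.1200 + 0.1400i → escape time 7
(row=1, col=1): c = 0.4400 + 0.1400i → escape time 7
(row=1, col=2): c = 1.0000 + 0.1400i → escape time 2
(row=2, col=0): c = -0.1200 + -0.4300i → escape time 7
(row=2, col=1): c = 0.4400 + -0.4300i → escape time 7
(row=2, col=2): c = 1.0000 + -0.4300i → escape time 2

Answer: 742
772
772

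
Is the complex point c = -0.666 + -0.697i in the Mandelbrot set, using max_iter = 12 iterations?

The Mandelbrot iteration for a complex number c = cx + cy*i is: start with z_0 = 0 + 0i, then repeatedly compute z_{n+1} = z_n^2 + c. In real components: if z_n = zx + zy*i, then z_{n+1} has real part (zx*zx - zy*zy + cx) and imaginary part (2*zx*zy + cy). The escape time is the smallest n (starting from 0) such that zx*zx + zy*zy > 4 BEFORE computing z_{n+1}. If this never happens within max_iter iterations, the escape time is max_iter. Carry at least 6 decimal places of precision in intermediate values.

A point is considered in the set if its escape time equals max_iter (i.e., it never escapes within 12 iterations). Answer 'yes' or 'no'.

z_0 = 0 + 0i, c = -0.6660 + -0.6970i
Iter 1: z = -0.6660 + -0.6970i, |z|^2 = 0.9294
Iter 2: z = -0.7083 + 0.2314i, |z|^2 = 0.5552
Iter 3: z = -0.2179 + -1.0248i, |z|^2 = 1.0977
Iter 4: z = -1.6687 + -0.2503i, |z|^2 = 2.8472
Iter 5: z = 2.0559 + 0.1385i, |z|^2 = 4.2458
Escaped at iteration 5

Answer: no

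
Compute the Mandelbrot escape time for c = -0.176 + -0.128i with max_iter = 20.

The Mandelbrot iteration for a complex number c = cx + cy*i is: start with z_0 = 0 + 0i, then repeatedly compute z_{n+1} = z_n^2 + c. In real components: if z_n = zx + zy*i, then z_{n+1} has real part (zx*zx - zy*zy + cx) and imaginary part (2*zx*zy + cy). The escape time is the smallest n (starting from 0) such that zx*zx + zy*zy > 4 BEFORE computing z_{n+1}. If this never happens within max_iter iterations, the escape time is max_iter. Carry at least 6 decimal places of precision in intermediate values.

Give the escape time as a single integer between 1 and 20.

z_0 = 0 + 0i, c = -0.1760 + -0.1280i
Iter 1: z = -0.1760 + -0.1280i, |z|^2 = 0.0474
Iter 2: z = -0.1614 + -0.0829i, |z|^2 = 0.0329
Iter 3: z = -0.1568 + -0.1012i, |z|^2 = 0.0348
Iter 4: z = -0.1617 + -0.0963i, |z|^2 = 0.0354
Iter 5: z = -0.1591 + -0.0969i, |z|^2 = 0.0347
Iter 6: z = -0.1601 + -0.0972i, |z|^2 = 0.0351
Iter 7: z = -0.1598 + -0.0969i, |z|^2 = 0.0349
Iter 8: z = -0.1598 + -0.0970i, |z|^2 = 0.0350
Iter 9: z = -0.1599 + -0.0970i, |z|^2 = 0.0350
Iter 10: z = -0.1598 + -0.0970i, |z|^2 = 0.0350
Iter 11: z = -0.1599 + -0.0970i, |z|^2 = 0.0350
Iter 12: z = -0.1599 + -0.0970i, |z|^2 = 0.0350
Iter 13: z = -0.1599 + -0.0970i, |z|^2 = 0.0350
Iter 14: z = -0.1599 + -0.0970i, |z|^2 = 0.0350
Iter 15: z = -0.1599 + -0.0970i, |z|^2 = 0.0350
Iter 16: z = -0.1599 + -0.0970i, |z|^2 = 0.0350
Iter 17: z = -0.1599 + -0.0970i, |z|^2 = 0.0350
Iter 18: z = -0.1599 + -0.0970i, |z|^2 = 0.0350
Iter 19: z = -0.1599 + -0.0970i, |z|^2 = 0.0350

Answer: 20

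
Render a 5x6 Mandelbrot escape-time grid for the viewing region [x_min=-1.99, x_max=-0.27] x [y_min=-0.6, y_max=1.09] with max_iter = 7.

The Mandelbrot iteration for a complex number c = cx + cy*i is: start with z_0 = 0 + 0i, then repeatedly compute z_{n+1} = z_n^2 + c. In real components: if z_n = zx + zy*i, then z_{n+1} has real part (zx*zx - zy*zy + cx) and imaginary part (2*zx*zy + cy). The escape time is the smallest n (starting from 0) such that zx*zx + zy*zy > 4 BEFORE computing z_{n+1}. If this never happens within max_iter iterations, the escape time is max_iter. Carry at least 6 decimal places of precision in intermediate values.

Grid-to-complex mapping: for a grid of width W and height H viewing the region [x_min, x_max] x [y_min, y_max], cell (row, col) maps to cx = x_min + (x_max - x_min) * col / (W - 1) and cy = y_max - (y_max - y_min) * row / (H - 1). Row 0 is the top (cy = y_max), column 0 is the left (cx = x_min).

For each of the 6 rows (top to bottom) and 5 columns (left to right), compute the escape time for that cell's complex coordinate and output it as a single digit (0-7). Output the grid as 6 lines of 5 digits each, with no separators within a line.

Answer: 12335
13347
13677
47777
15777
13467

Derivation:
(row=0, col=0): c = -1.9900 + 1.0900i → escape time 1
(row=0, col=1): c = -1.5600 + 1.0900i → escape time 2
(row=0, col=2): c = -1.1300 + 1.0900i → escape time 3
(row=0, col=3): c = -0.7000 + 1.0900i → escape time 3
(row=0, col=4): c = -0.2700 + 1.0900i → escape time 5
(row=1, col=0): c = -1.9900 + 0.7520i → escape time 1
(row=1, col=1): c = -1.5600 + 0.7520i → escape time 3
(row=1, col=2): c = -1.1300 + 0.7520i → escape time 3
(row=1, col=3): c = -0.7000 + 0.7520i → escape time 4
(row=1, col=4): c = -0.2700 + 0.7520i → escape time 7
(row=2, col=0): c = -1.9900 + 0.4140i → escape time 1
(row=2, col=1): c = -1.5600 + 0.4140i → escape time 3
(row=2, col=2): c = -1.1300 + 0.4140i → escape time 6
(row=2, col=3): c = -0.7000 + 0.4140i → escape time 7
(row=2, col=4): c = -0.2700 + 0.4140i → escape time 7
(row=3, col=0): c = -1.9900 + 0.0760i → escape time 4
(row=3, col=1): c = -1.5600 + 0.0760i → escape time 7
(row=3, col=2): c = -1.1300 + 0.0760i → escape time 7
(row=3, col=3): c = -0.7000 + 0.0760i → escape time 7
(row=3, col=4): c = -0.2700 + 0.0760i → escape time 7
(row=4, col=0): c = -1.9900 + -0.2620i → escape time 1
(row=4, col=1): c = -1.5600 + -0.2620i → escape time 5
(row=4, col=2): c = -1.1300 + -0.2620i → escape time 7
(row=4, col=3): c = -0.7000 + -0.2620i → escape time 7
(row=4, col=4): c = -0.2700 + -0.2620i → escape time 7
(row=5, col=0): c = -1.9900 + -0.6000i → escape time 1
(row=5, col=1): c = -1.5600 + -0.6000i → escape time 3
(row=5, col=2): c = -1.1300 + -0.6000i → escape time 4
(row=5, col=3): c = -0.7000 + -0.6000i → escape time 6
(row=5, col=4): c = -0.2700 + -0.6000i → escape time 7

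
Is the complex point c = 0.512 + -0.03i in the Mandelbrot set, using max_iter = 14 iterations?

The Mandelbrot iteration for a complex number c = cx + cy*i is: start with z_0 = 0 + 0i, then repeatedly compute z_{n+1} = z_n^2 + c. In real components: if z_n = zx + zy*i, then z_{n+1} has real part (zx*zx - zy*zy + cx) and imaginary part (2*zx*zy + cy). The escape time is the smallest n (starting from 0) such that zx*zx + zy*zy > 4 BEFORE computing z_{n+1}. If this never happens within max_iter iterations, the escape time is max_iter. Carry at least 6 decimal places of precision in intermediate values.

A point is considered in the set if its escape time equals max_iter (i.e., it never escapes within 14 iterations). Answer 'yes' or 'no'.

z_0 = 0 + 0i, c = 0.5120 + -0.0300i
Iter 1: z = 0.5120 + -0.0300i, |z|^2 = 0.2630
Iter 2: z = 0.7732 + -0.0607i, |z|^2 = 0.6016
Iter 3: z = 1.1062 + -0.1239i, |z|^2 = 1.2391
Iter 4: z = 1.7204 + -0.3041i, |z|^2 = 3.0522
Iter 5: z = 3.3792 + -1.0764i, |z|^2 = 12.5775
Escaped at iteration 5

Answer: no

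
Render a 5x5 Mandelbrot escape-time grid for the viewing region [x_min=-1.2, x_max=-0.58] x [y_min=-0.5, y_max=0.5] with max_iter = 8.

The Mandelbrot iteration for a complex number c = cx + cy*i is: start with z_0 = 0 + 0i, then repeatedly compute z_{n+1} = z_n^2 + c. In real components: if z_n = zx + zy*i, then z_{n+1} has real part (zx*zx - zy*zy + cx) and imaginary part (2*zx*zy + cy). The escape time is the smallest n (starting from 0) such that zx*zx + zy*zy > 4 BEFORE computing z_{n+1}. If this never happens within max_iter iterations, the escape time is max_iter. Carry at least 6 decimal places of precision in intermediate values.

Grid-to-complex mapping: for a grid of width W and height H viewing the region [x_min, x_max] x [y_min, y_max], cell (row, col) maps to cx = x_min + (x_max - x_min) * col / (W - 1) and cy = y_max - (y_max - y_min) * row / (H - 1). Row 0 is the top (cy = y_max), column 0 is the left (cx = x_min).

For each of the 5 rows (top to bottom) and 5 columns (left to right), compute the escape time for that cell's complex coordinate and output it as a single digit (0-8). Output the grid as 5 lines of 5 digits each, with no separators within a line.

Answer: 55578
88888
88888
88888
55578

Derivation:
(row=0, col=0): c = -1.2000 + 0.5000i → escape time 5
(row=0, col=1): c = -1.0450 + 0.5000i → escape time 5
(row=0, col=2): c = -0.8900 + 0.5000i → escape time 5
(row=0, col=3): c = -0.7350 + 0.5000i → escape time 7
(row=0, col=4): c = -0.5800 + 0.5000i → escape time 8
(row=1, col=0): c = -1.2000 + 0.2500i → escape time 8
(row=1, col=1): c = -1.0450 + 0.2500i → escape time 8
(row=1, col=2): c = -0.8900 + 0.2500i → escape time 8
(row=1, col=3): c = -0.7350 + 0.2500i → escape time 8
(row=1, col=4): c = -0.5800 + 0.2500i → escape time 8
(row=2, col=0): c = -1.2000 + 0.0000i → escape time 8
(row=2, col=1): c = -1.0450 + 0.0000i → escape time 8
(row=2, col=2): c = -0.8900 + 0.0000i → escape time 8
(row=2, col=3): c = -0.7350 + 0.0000i → escape time 8
(row=2, col=4): c = -0.5800 + 0.0000i → escape time 8
(row=3, col=0): c = -1.2000 + -0.2500i → escape time 8
(row=3, col=1): c = -1.0450 + -0.2500i → escape time 8
(row=3, col=2): c = -0.8900 + -0.2500i → escape time 8
(row=3, col=3): c = -0.7350 + -0.2500i → escape time 8
(row=3, col=4): c = -0.5800 + -0.2500i → escape time 8
(row=4, col=0): c = -1.2000 + -0.5000i → escape time 5
(row=4, col=1): c = -1.0450 + -0.5000i → escape time 5
(row=4, col=2): c = -0.8900 + -0.5000i → escape time 5
(row=4, col=3): c = -0.7350 + -0.5000i → escape time 7
(row=4, col=4): c = -0.5800 + -0.5000i → escape time 8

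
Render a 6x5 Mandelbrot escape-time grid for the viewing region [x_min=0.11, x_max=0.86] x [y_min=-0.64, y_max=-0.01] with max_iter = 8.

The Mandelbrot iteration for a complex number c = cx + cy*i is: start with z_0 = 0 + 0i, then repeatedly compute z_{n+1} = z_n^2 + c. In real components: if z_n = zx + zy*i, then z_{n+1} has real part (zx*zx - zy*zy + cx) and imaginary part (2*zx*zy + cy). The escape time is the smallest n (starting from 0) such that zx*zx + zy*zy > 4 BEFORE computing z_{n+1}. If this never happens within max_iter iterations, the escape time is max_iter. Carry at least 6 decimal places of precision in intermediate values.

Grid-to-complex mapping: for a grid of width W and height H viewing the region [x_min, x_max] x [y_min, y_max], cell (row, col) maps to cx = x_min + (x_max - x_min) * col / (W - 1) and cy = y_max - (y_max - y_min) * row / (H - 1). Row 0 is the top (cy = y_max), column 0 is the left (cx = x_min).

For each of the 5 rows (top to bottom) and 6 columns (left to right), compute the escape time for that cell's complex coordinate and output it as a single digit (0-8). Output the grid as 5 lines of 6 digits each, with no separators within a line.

Answer: 886433
888433
888433
887433
887332

Derivation:
(row=0, col=0): c = 0.1100 + -0.0100i → escape time 8
(row=0, col=1): c = 0.2600 + -0.0100i → escape time 8
(row=0, col=2): c = 0.4100 + -0.0100i → escape time 6
(row=0, col=3): c = 0.5600 + -0.0100i → escape time 4
(row=0, col=4): c = 0.7100 + -0.0100i → escape time 3
(row=0, col=5): c = 0.8600 + -0.0100i → escape time 3
(row=1, col=0): c = 0.1100 + -0.1675i → escape time 8
(row=1, col=1): c = 0.2600 + -0.1675i → escape time 8
(row=1, col=2): c = 0.4100 + -0.1675i → escape time 8
(row=1, col=3): c = 0.5600 + -0.1675i → escape time 4
(row=1, col=4): c = 0.7100 + -0.1675i → escape time 3
(row=1, col=5): c = 0.8600 + -0.1675i → escape time 3
(row=2, col=0): c = 0.1100 + -0.3250i → escape time 8
(row=2, col=1): c = 0.2600 + -0.3250i → escape time 8
(row=2, col=2): c = 0.4100 + -0.3250i → escape time 8
(row=2, col=3): c = 0.5600 + -0.3250i → escape time 4
(row=2, col=4): c = 0.7100 + -0.3250i → escape time 3
(row=2, col=5): c = 0.8600 + -0.3250i → escape time 3
(row=3, col=0): c = 0.1100 + -0.4825i → escape time 8
(row=3, col=1): c = 0.2600 + -0.4825i → escape time 8
(row=3, col=2): c = 0.4100 + -0.4825i → escape time 7
(row=3, col=3): c = 0.5600 + -0.4825i → escape time 4
(row=3, col=4): c = 0.7100 + -0.4825i → escape time 3
(row=3, col=5): c = 0.8600 + -0.4825i → escape time 3
(row=4, col=0): c = 0.1100 + -0.6400i → escape time 8
(row=4, col=1): c = 0.2600 + -0.6400i → escape time 8
(row=4, col=2): c = 0.4100 + -0.6400i → escape time 7
(row=4, col=3): c = 0.5600 + -0.6400i → escape time 3
(row=4, col=4): c = 0.7100 + -0.6400i → escape time 3
(row=4, col=5): c = 0.8600 + -0.6400i → escape time 2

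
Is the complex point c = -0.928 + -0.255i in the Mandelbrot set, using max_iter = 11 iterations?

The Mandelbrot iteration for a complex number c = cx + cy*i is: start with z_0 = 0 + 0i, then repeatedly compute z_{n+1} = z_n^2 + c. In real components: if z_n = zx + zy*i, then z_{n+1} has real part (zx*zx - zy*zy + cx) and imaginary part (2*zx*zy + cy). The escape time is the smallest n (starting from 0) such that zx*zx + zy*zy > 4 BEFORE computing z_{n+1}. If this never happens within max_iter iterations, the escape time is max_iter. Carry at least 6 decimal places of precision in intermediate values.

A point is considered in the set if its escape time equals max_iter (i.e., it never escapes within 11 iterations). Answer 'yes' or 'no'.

Answer: yes

Derivation:
z_0 = 0 + 0i, c = -0.9280 + -0.2550i
Iter 1: z = -0.9280 + -0.2550i, |z|^2 = 0.9262
Iter 2: z = -0.1318 + 0.2183i, |z|^2 = 0.0650
Iter 3: z = -0.9583 + -0.3126i, |z|^2 = 1.0160
Iter 4: z = -0.1074 + 0.3440i, |z|^2 = 0.1299
Iter 5: z = -1.0348 + -0.3289i, |z|^2 = 1.1790
Iter 6: z = 0.0347 + 0.4257i, |z|^2 = 0.1824
Iter 7: z = -1.1080 + -0.2255i, |z|^2 = 1.2786
Iter 8: z = 0.2489 + 0.2447i, |z|^2 = 0.1218
Iter 9: z = -0.9259 + -0.1332i, |z|^2 = 0.8751
Iter 10: z = -0.0884 + -0.0084i, |z|^2 = 0.0079
Did not escape in 11 iterations → in set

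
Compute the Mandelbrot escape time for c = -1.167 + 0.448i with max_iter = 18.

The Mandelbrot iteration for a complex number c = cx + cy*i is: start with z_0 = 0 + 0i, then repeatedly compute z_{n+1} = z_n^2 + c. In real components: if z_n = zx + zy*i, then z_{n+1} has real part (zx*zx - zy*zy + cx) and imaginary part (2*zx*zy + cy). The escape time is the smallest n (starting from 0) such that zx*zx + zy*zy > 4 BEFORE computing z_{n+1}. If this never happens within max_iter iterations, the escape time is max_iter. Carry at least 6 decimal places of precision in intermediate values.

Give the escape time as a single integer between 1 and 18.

Answer: 6

Derivation:
z_0 = 0 + 0i, c = -1.1670 + 0.4480i
Iter 1: z = -1.1670 + 0.4480i, |z|^2 = 1.5626
Iter 2: z = -0.0058 + -0.5976i, |z|^2 = 0.3572
Iter 3: z = -1.5241 + 0.4550i, |z|^2 = 2.5300
Iter 4: z = 0.9490 + -0.9388i, |z|^2 = 1.7819
Iter 5: z = -1.1478 + -1.3338i, |z|^2 = 3.0965
Iter 6: z = -1.6288 + 3.5099i, |z|^2 = 14.9722
Escaped at iteration 6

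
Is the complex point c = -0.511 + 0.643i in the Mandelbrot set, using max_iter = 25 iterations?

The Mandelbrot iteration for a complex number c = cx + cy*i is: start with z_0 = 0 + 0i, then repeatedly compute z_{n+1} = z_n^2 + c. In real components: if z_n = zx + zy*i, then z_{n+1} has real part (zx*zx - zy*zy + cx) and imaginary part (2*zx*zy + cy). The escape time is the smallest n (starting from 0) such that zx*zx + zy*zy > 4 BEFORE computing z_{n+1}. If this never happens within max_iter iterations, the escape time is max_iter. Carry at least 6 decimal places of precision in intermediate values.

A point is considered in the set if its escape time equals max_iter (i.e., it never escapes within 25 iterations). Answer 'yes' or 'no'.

Answer: no

Derivation:
z_0 = 0 + 0i, c = -0.5110 + 0.6430i
Iter 1: z = -0.5110 + 0.6430i, |z|^2 = 0.6746
Iter 2: z = -0.6633 + -0.0141i, |z|^2 = 0.4402
Iter 3: z = -0.0712 + 0.6618i, |z|^2 = 0.4430
Iter 4: z = -0.9439 + 0.5488i, |z|^2 = 1.1920
Iter 5: z = 0.0787 + -0.3929i, |z|^2 = 0.1606
Iter 6: z = -0.6592 + 0.5811i, |z|^2 = 0.7722
Iter 7: z = -0.4142 + -0.1231i, |z|^2 = 0.1867
Iter 8: z = -0.3546 + 0.7450i, |z|^2 = 0.6808
Iter 9: z = -0.9403 + 0.1146i, |z|^2 = 0.8972
Iter 10: z = 0.3600 + 0.4275i, |z|^2 = 0.3123
Iter 11: z = -0.5642 + 0.9508i, |z|^2 = 1.2223
Iter 12: z = -1.0967 + -0.4298i, |z|^2 = 1.3875
Iter 13: z = 0.5070 + 1.5857i, |z|^2 = 2.7717
Iter 14: z = -2.7685 + 2.2511i, |z|^2 = 12.7319
Escaped at iteration 14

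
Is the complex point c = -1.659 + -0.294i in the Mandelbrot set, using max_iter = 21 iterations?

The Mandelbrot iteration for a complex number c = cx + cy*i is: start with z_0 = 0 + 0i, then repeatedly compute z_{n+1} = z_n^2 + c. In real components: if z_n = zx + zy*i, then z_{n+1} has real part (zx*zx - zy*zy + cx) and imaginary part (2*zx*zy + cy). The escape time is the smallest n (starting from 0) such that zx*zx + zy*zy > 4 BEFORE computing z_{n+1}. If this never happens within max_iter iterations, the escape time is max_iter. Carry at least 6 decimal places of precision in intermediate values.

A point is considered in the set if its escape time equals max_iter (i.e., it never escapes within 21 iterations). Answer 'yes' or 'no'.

z_0 = 0 + 0i, c = -1.6590 + -0.2940i
Iter 1: z = -1.6590 + -0.2940i, |z|^2 = 2.8387
Iter 2: z = 1.0068 + 0.6815i, |z|^2 = 1.4782
Iter 3: z = -1.1097 + 1.0783i, |z|^2 = 2.3942
Iter 4: z = -1.5903 + -2.6872i, |z|^2 = 9.7502
Escaped at iteration 4

Answer: no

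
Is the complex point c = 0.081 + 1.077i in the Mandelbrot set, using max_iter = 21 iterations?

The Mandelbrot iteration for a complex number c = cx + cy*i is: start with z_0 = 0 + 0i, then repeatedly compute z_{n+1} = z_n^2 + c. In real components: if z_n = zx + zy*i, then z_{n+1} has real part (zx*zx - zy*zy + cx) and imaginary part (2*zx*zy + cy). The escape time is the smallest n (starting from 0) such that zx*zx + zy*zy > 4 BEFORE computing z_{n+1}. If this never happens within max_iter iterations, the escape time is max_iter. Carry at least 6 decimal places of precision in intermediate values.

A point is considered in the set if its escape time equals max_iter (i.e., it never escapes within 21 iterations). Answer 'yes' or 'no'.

z_0 = 0 + 0i, c = 0.0810 + 1.0770i
Iter 1: z = 0.0810 + 1.0770i, |z|^2 = 1.1665
Iter 2: z = -1.0724 + 1.2515i, |z|^2 = 2.7162
Iter 3: z = -0.3352 + -1.6071i, |z|^2 = 2.6951
Iter 4: z = -2.3893 + 2.1544i, |z|^2 = 10.3505
Escaped at iteration 4

Answer: no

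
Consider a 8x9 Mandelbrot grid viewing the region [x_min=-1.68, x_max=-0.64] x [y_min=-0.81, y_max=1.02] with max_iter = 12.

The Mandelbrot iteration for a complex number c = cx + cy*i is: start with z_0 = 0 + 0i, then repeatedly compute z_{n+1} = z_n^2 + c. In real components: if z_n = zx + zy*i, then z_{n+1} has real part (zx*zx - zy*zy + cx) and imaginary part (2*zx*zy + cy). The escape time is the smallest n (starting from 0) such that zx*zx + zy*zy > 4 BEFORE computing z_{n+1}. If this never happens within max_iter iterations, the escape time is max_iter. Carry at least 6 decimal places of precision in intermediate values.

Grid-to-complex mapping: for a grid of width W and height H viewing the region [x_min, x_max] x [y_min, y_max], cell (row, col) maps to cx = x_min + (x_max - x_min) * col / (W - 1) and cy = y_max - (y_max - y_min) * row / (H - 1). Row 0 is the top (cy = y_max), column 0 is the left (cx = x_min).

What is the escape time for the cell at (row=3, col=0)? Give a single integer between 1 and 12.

z_0 = 0 + 0i, c = -1.6800 + 0.3337i
Iter 1: z = -1.6800 + 0.3337i, |z|^2 = 2.9338
Iter 2: z = 1.0310 + -0.7876i, |z|^2 = 1.6834
Iter 3: z = -1.2374 + -1.2904i, |z|^2 = 3.1963
Iter 4: z = -1.8140 + 3.5273i, |z|^2 = 15.7320
Escaped at iteration 4

Answer: 4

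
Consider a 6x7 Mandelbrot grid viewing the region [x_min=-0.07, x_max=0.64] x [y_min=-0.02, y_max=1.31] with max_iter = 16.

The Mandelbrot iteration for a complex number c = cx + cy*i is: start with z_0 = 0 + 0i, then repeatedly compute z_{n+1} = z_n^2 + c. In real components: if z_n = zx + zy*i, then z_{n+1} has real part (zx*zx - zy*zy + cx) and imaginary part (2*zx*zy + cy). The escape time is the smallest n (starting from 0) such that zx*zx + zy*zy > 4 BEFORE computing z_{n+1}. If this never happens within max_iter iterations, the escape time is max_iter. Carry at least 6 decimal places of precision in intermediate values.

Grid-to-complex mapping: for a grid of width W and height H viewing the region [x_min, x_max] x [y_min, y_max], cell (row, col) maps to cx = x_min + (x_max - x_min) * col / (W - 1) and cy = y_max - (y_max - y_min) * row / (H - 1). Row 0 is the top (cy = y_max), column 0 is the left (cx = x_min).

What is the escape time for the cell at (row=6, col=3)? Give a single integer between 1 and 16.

z_0 = 0 + 0i, c = 0.3560 + -0.0200i
Iter 1: z = 0.3560 + -0.0200i, |z|^2 = 0.1271
Iter 2: z = 0.4823 + -0.0342i, |z|^2 = 0.2338
Iter 3: z = 0.5875 + -0.0530i, |z|^2 = 0.3479
Iter 4: z = 0.6983 + -0.0823i, |z|^2 = 0.4944
Iter 5: z = 0.8369 + -0.1350i, |z|^2 = 0.7186
Iter 6: z = 1.0381 + -0.2459i, |z|^2 = 1.1382
Iter 7: z = 1.3733 + -0.5305i, |z|^2 = 2.1673
Iter 8: z = 1.9604 + -1.4771i, |z|^2 = 6.0251
Escaped at iteration 8

Answer: 8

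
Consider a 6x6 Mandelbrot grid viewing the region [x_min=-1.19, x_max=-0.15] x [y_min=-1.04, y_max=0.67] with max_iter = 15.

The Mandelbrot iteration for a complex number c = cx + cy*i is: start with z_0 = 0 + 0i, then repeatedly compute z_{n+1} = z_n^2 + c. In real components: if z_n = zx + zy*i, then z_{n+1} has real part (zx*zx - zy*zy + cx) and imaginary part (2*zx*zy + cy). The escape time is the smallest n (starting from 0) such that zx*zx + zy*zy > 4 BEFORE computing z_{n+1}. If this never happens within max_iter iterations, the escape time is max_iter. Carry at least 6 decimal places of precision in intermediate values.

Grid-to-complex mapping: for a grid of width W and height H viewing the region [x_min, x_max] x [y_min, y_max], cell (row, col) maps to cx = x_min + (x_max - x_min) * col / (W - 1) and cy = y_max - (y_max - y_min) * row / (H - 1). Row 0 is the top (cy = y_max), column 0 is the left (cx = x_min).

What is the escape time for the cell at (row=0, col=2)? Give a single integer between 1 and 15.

Answer: 5

Derivation:
z_0 = 0 + 0i, c = -0.7740 + 0.6700i
Iter 1: z = -0.7740 + 0.6700i, |z|^2 = 1.0480
Iter 2: z = -0.6238 + -0.3672i, |z|^2 = 0.5240
Iter 3: z = -0.5197 + 1.1281i, |z|^2 = 1.5426
Iter 4: z = -1.7765 + -0.5024i, |z|^2 = 3.4085
Iter 5: z = 2.1297 + 2.4551i, |z|^2 = 10.5633
Escaped at iteration 5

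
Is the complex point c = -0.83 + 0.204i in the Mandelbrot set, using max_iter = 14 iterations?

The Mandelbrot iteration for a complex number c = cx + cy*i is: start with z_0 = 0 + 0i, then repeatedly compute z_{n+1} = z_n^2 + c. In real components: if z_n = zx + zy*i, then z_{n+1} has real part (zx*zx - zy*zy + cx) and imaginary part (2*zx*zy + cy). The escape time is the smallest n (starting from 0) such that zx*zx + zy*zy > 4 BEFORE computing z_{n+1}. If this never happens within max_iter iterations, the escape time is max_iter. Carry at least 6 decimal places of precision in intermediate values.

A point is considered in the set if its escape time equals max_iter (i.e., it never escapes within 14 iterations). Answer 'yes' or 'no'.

Answer: yes

Derivation:
z_0 = 0 + 0i, c = -0.8300 + 0.2040i
Iter 1: z = -0.8300 + 0.2040i, |z|^2 = 0.7305
Iter 2: z = -0.1827 + -0.1346i, |z|^2 = 0.0515
Iter 3: z = -0.8147 + 0.2532i, |z|^2 = 0.7279
Iter 4: z = -0.2303 + -0.2086i, |z|^2 = 0.0965
Iter 5: z = -0.8205 + 0.3001i, |z|^2 = 0.7632
Iter 6: z = -0.2469 + -0.2884i, |z|^2 = 0.1441
Iter 7: z = -0.8522 + 0.3464i, |z|^2 = 0.8463
Iter 8: z = -0.2237 + -0.3864i, |z|^2 = 0.1994
Iter 9: z = -0.9293 + 0.3769i, |z|^2 = 1.0056
Iter 10: z = -0.1085 + -0.4965i, |z|^2 = 0.2583
Iter 11: z = -1.0647 + 0.3117i, |z|^2 = 1.2308
Iter 12: z = 0.2065 + -0.4598i, |z|^2 = 0.2540
Iter 13: z = -0.9987 + 0.0141i, |z|^2 = 0.9977
Did not escape in 14 iterations → in set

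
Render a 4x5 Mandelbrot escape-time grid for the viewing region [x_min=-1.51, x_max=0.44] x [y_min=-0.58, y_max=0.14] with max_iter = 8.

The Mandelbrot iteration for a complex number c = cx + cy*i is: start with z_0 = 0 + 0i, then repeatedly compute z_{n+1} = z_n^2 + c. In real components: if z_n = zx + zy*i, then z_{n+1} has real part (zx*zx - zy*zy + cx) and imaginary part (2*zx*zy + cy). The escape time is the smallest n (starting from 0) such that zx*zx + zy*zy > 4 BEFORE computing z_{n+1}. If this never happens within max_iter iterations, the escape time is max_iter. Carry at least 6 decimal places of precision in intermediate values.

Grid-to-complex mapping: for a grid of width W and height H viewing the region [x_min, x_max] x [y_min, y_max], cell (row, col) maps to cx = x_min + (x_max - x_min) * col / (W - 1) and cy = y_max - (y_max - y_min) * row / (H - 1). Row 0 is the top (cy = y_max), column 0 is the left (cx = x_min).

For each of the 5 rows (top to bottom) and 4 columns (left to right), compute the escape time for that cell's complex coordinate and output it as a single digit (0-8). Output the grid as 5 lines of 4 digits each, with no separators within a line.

Answer: 6887
8886
5888
4788
3586

Derivation:
(row=0, col=0): c = -1.5100 + 0.1400i → escape time 6
(row=0, col=1): c = -0.8600 + 0.1400i → escape time 8
(row=0, col=2): c = -0.2100 + 0.1400i → escape time 8
(row=0, col=3): c = 0.4400 + 0.1400i → escape time 7
(row=1, col=0): c = -1.5100 + -0.0400i → escape time 8
(row=1, col=1): c = -0.8600 + -0.0400i → escape time 8
(row=1, col=2): c = -0.2100 + -0.0400i → escape time 8
(row=1, col=3): c = 0.4400 + -0.0400i → escape time 6
(row=2, col=0): c = -1.5100 + -0.2200i → escape time 5
(row=2, col=1): c = -0.8600 + -0.2200i → escape time 8
(row=2, col=2): c = -0.2100 + -0.2200i → escape time 8
(row=2, col=3): c = 0.4400 + -0.2200i → escape time 8
(row=3, col=0): c = -1.5100 + -0.4000i → escape time 4
(row=3, col=1): c = -0.8600 + -0.4000i → escape time 7
(row=3, col=2): c = -0.2100 + -0.4000i → escape time 8
(row=3, col=3): c = 0.4400 + -0.4000i → escape time 8
(row=4, col=0): c = -1.5100 + -0.5800i → escape time 3
(row=4, col=1): c = -0.8600 + -0.5800i → escape time 5
(row=4, col=2): c = -0.2100 + -0.5800i → escape time 8
(row=4, col=3): c = 0.4400 + -0.5800i → escape time 6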